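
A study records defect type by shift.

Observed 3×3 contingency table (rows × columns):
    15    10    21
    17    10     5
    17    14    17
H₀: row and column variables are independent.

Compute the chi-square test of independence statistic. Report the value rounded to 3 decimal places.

Row totals [46, 32, 48], col totals [49, 34, 43], n=126
χ² = (15−17.89)²/17.89 + (10−12.41)²/12.41 + (21−15.70)²/15.70 + (17−12.44)²/12.44 + (10−8.63)²/8.63 + (5−10.92)²/10.92 + (17−18.67)²/18.67 + (14−12.95)²/12.95 + (17−16.38)²/16.38 = 8.0762
df = 4

test statistic = 8.076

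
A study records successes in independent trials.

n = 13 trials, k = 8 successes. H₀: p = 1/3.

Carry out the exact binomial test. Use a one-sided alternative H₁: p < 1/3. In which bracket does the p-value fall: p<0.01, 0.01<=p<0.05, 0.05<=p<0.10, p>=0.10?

p-value bracket: p>=0.10

Exact binomial: n=13, k=8, p₀=1/3=0.3333
P(X≤8) from Σ C(n,i)·p₀^i·(1−p₀)^(n−i)
p-value (one-sided, H₁ less) = 0.99118
→ bracket: p>=0.10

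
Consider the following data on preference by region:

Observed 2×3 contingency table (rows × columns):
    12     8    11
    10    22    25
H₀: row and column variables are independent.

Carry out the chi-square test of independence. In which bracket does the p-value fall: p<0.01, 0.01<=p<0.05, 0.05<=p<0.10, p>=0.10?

p-value bracket: 0.05<=p<0.10

Row totals [31, 57], col totals [22, 30, 36], n=88
χ² = (12−7.75)²/7.75 + (8−10.57)²/10.57 + (11−12.68)²/12.68 + (10−14.25)²/14.25 + (22−19.43)²/19.43 + (25−23.32)²/23.32 = 4.9060
df = 2
p-value (upper-tail) = 0.08603
→ bracket: 0.05<=p<0.10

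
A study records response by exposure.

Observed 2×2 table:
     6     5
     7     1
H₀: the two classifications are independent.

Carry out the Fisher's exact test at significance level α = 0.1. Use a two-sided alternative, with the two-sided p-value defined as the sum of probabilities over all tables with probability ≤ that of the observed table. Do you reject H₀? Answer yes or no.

reject H₀: no

Margins: r₁=11, r₂=8, c₁=13, c₂=6, n=19
p_obs = C(11,6)·C(8,7)/C(19,13); sum pmf over tables with pmf ≤ p_obs
p-value (two-sided) = 0.17699
At α=0.1: p ≥ α → fail to reject H₀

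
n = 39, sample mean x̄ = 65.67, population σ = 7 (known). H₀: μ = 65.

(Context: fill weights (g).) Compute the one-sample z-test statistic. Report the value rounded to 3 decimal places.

SE = σ/√n = 7/√39 = 1.1209
z = (x̄−μ₀)/SE = (65.67−65)/1.1209 = 0.5977

test statistic = 0.598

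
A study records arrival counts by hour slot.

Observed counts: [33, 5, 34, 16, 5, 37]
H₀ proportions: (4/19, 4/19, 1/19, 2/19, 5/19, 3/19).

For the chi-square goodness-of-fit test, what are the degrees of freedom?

df = k − 1 = 6 − 1 = 5

degrees of freedom = 5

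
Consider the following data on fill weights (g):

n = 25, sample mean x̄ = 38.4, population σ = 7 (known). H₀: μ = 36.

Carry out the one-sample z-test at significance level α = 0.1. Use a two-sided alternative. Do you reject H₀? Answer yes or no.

reject H₀: yes

SE = σ/√n = 7/√25 = 1.4000
z = (x̄−μ₀)/SE = (38.4−36)/1.4000 = 1.7143
p-value (two-sided) = 0.08648
At α=0.1: p < α → reject H₀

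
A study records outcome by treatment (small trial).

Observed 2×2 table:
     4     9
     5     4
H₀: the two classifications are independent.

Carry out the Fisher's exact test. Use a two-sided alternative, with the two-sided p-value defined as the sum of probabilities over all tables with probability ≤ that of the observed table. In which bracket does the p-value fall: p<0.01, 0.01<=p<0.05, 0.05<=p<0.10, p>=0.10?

Margins: r₁=13, r₂=9, c₁=9, c₂=13, n=22
p_obs = C(13,4)·C(9,5)/C(22,9); sum pmf over tables with pmf ≤ p_obs
p-value (two-sided) = 0.38421
→ bracket: p>=0.10

p-value bracket: p>=0.10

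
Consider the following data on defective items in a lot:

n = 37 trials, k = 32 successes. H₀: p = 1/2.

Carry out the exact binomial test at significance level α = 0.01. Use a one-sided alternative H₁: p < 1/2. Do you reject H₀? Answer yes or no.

Exact binomial: n=37, k=32, p₀=1/2=0.5000
P(X≤32) from Σ C(n,i)·p₀^i·(1−p₀)^(n−i)
p-value (one-sided, H₁ less) = 1.00000
At α=0.01: p ≥ α → fail to reject H₀

reject H₀: no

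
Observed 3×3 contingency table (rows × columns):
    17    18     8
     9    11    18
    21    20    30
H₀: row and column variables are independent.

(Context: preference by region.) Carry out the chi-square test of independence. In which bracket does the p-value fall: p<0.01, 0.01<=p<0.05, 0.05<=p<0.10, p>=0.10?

Row totals [43, 38, 71], col totals [47, 49, 56], n=152
χ² = (17−13.30)²/13.30 + (18−13.86)²/13.86 + (8−15.84)²/15.84 + (9−11.75)²/11.75 + (11−12.25)²/12.25 + (18−14.00)²/14.00 + (21−21.95)²/21.95 + (20−22.89)²/22.89 + (30−26.16)²/26.16 = 9.0334
df = 4
p-value (upper-tail) = 0.06027
→ bracket: 0.05<=p<0.10

p-value bracket: 0.05<=p<0.10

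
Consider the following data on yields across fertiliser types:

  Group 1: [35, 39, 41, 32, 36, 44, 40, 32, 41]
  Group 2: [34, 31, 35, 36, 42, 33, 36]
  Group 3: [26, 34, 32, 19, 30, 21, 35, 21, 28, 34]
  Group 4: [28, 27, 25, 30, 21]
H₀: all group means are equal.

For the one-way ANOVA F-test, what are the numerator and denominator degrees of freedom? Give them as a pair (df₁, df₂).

k = 4 groups, N = 31 total
df = (k−1, N−k) = (4−1, 31−4) = (3, 27)

degrees of freedom = [3, 27]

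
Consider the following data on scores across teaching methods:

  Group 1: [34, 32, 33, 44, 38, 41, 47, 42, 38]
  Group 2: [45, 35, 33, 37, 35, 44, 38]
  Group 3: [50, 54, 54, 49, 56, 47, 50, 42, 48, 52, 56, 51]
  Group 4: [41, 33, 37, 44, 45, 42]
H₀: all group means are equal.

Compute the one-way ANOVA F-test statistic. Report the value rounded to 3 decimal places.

test statistic = 17.385

Group means [38.78, 38.14, 50.75, 40.33], grand mean 43.147
SSB = Σnᵢ(x̄ᵢ−x̄)² = 1088.269; SSW = ΣΣ(x−x̄ᵢ)² = 625.996
MSB = 1088.269/3 = 362.7562; MSW = 625.996/30 = 20.8665
F = MSB/MSW = 17.3846
df = (3, 30)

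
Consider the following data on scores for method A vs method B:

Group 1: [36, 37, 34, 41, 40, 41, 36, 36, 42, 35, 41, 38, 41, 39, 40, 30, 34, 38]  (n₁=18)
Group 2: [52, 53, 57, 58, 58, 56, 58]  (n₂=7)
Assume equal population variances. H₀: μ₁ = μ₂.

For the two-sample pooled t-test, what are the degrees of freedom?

df = n₁ + n₂ − 2 = 18 + 7 − 2 = 23

degrees of freedom = 23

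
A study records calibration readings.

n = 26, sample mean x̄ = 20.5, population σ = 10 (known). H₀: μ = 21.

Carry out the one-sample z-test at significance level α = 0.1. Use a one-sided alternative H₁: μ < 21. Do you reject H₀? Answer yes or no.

SE = σ/√n = 10/√26 = 1.9612
z = (x̄−μ₀)/SE = (20.5−21)/1.9612 = -0.2550
p-value (one-sided, H₁ less) = 0.39938
At α=0.1: p ≥ α → fail to reject H₀

reject H₀: no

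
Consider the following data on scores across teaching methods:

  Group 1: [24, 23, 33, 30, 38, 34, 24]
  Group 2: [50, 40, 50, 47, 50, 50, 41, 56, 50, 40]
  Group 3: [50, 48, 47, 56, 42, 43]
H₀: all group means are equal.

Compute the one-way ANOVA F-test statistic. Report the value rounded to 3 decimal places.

Group means [29.43, 47.40, 47.67], grand mean 42.000
SSB = Σnᵢ(x̄ᵢ−x̄)² = 1590.552; SSW = ΣΣ(x−x̄ᵢ)² = 595.448
MSB = 1590.552/2 = 795.2762; MSW = 595.448/20 = 29.7724
F = MSB/MSW = 26.7119
df = (2, 20)

test statistic = 26.712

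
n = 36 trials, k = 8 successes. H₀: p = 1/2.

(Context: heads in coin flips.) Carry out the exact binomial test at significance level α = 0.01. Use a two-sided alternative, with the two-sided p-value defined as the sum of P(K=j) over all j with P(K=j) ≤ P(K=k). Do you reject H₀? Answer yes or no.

Exact binomial: n=36, k=8, p₀=1/2=0.5000
P(X=j) = C(n,j)·p₀^j·(1−p₀)^(n−j); p = Σ P(X=j) over j with P(X=j) ≤ P(X=8)
p-value (two-sided) = 0.00119
At α=0.01: p < α → reject H₀

reject H₀: yes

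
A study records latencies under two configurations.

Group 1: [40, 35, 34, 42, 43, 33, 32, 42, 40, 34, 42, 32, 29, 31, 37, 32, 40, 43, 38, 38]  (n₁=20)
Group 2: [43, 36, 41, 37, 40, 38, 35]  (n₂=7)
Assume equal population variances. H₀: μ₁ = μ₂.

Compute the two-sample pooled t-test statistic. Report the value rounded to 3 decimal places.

x̄₁=36.850, s₁=4.522, n₁=20
x̄₂=38.571, s₂=2.878, n₂=7
s_p² = [19·4.522² + 6·2.878²]/25 = 17.5306
SE = √(s_p²·(1/20+1/7)) = 1.8387
t = (36.850−38.571)/1.8387 = -0.9362
df = 25

test statistic = -0.936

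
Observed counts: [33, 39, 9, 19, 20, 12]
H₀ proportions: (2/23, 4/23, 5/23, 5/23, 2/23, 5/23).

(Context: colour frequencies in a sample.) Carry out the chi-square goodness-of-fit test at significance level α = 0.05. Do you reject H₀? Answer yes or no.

n = 132; E_i = n·p_i = [11.48, 22.96, 28.70, 28.70, 11.48, 28.70]
χ² = (33−11.48)²/11.48 + (39−22.96)²/22.96 + (9−28.70)²/28.70 + (19−28.70)²/28.70 + (20−11.48)²/11.48 + (12−28.70)²/28.70 = 84.4004
df = 5
p-value (upper-tail) = 0.00000
At α=0.05: p < α → reject H₀

reject H₀: yes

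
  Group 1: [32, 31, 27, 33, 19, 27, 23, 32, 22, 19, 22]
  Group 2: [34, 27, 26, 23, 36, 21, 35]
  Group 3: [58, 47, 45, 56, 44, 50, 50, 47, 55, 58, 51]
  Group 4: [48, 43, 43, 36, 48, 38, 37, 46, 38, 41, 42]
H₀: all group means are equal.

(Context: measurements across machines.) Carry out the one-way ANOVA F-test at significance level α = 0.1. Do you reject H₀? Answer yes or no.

Group means [26.09, 28.86, 51.00, 41.82], grand mean 37.750
SSB = Σnᵢ(x̄ᵢ−x̄)² = 4162.097; SSW = ΣΣ(x−x̄ᵢ)² = 951.403
MSB = 4162.097/3 = 1387.3658; MSW = 951.403/36 = 26.4278
F = MSB/MSW = 52.4964
df = (3, 36)
p-value (upper-tail) = 0.00000
At α=0.1: p < α → reject H₀

reject H₀: yes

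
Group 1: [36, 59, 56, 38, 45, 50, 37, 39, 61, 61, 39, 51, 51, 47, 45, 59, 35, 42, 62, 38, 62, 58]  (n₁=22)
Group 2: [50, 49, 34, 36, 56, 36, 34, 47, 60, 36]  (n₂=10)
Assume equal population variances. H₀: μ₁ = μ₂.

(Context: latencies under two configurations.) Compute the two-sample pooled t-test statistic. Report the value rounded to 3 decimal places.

test statistic = 1.311

x̄₁=48.682, s₁=9.756, n₁=22
x̄₂=43.800, s₂=9.784, n₂=10
s_p² = [21·9.756² + 9·9.784²]/30 = 95.3458
SE = √(s_p²·(1/22+1/10)) = 3.7240
t = (48.682−43.800)/3.7240 = 1.3109
df = 30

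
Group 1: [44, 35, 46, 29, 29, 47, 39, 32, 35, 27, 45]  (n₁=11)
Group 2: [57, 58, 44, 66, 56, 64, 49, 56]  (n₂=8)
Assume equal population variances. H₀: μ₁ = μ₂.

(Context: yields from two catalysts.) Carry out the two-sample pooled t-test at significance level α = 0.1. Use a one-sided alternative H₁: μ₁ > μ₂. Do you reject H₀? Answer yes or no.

reject H₀: no

x̄₁=37.091, s₁=7.476, n₁=11
x̄₂=56.250, s₂=7.186, n₂=8
s_p² = [10·7.476² + 7·7.186²]/17 = 54.1417
SE = √(s_p²·(1/11+1/8)) = 3.4190
t = (37.091−56.250)/3.4190 = -5.6037
df = 17
p-value (one-sided, H₁ greater) = 0.99998
At α=0.1: p ≥ α → fail to reject H₀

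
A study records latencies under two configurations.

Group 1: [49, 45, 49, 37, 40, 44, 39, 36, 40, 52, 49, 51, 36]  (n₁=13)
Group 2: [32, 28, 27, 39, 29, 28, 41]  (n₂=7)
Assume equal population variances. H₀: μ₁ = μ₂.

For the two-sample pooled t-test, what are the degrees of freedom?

df = n₁ + n₂ − 2 = 13 + 7 − 2 = 18

degrees of freedom = 18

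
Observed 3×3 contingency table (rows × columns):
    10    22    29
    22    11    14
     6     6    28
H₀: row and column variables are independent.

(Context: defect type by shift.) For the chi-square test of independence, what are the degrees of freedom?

degrees of freedom = 4

df = (r−1)(c−1) = (3−1)·(3−1) = 4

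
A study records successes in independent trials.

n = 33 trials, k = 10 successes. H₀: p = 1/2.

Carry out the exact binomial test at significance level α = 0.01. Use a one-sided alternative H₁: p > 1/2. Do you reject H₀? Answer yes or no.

Exact binomial: n=33, k=10, p₀=1/2=0.5000
P(X≥10) from Σ C(n,i)·p₀^i·(1−p₀)^(n−i)
p-value (one-sided, H₁ greater) = 0.99323
At α=0.01: p ≥ α → fail to reject H₀

reject H₀: no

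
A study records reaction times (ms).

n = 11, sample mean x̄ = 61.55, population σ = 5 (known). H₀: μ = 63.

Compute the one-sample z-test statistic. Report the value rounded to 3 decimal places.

SE = σ/√n = 5/√11 = 1.5076
z = (x̄−μ₀)/SE = (61.55−63)/1.5076 = -0.9618

test statistic = -0.962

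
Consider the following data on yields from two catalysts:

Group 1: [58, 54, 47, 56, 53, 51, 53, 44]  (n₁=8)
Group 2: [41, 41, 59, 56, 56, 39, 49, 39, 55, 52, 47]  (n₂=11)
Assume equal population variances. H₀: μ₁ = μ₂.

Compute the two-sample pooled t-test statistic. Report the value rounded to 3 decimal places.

x̄₁=52.000, s₁=4.598, n₁=8
x̄₂=48.545, s₂=7.568, n₂=11
s_p² = [7·4.598² + 10·7.568²]/17 = 42.3957
SE = √(s_p²·(1/8+1/11)) = 3.0255
t = (52.000−48.545)/3.0255 = 1.1418
df = 17

test statistic = 1.142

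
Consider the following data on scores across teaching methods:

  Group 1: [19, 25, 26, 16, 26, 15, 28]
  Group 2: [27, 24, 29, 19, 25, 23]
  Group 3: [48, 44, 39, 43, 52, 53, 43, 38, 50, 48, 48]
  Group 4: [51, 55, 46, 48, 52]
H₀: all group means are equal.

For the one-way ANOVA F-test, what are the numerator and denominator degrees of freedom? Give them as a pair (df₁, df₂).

k = 4 groups, N = 29 total
df = (k−1, N−k) = (4−1, 29−4) = (3, 25)

degrees of freedom = [3, 25]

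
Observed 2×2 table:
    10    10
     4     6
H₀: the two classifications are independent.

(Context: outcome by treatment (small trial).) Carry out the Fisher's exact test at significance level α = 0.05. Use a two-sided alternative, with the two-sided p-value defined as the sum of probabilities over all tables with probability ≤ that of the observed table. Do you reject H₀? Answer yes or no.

reject H₀: no

Margins: r₁=20, r₂=10, c₁=14, c₂=16, n=30
p_obs = C(20,10)·C(10,4)/C(30,14); sum pmf over tables with pmf ≤ p_obs
p-value (two-sided) = 0.70895
At α=0.05: p ≥ α → fail to reject H₀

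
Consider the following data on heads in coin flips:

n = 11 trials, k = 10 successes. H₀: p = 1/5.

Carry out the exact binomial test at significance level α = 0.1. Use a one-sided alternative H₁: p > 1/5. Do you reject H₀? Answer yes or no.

reject H₀: yes

Exact binomial: n=11, k=10, p₀=1/5=0.2000
P(X≥10) from Σ C(n,i)·p₀^i·(1−p₀)^(n−i)
p-value (one-sided, H₁ greater) = 0.00000
At α=0.1: p < α → reject H₀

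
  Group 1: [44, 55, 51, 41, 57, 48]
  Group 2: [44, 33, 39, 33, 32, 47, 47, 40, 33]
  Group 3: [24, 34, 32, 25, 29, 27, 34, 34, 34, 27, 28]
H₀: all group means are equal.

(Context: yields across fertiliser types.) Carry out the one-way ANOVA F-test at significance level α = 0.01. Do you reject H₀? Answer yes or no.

reject H₀: yes

Group means [49.33, 38.67, 29.82], grand mean 37.385
SSB = Σnᵢ(x̄ᵢ−x̄)² = 1501.184; SSW = ΣΣ(x−x̄ᵢ)² = 654.970
MSB = 1501.184/2 = 750.5921; MSW = 654.970/23 = 28.4769
F = MSB/MSW = 26.3579
df = (2, 23)
p-value (upper-tail) = 0.00000
At α=0.01: p < α → reject H₀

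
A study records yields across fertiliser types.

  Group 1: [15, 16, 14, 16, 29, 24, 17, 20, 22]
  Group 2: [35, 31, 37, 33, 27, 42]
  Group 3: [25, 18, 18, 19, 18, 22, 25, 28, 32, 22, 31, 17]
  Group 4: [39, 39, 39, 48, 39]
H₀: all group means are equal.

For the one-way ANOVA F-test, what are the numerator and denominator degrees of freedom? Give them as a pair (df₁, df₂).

k = 4 groups, N = 32 total
df = (k−1, N−k) = (4−1, 32−4) = (3, 28)

degrees of freedom = [3, 28]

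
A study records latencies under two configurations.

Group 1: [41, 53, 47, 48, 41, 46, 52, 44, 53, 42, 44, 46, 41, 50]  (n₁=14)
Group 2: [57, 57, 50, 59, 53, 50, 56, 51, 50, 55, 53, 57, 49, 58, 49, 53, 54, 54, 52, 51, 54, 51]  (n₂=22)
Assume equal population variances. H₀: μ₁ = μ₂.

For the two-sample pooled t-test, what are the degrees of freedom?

df = n₁ + n₂ − 2 = 14 + 22 − 2 = 34

degrees of freedom = 34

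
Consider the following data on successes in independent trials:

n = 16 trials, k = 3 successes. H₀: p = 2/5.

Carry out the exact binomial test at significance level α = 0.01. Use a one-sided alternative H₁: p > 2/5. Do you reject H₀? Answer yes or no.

Exact binomial: n=16, k=3, p₀=2/5=0.4000
P(X≥3) from Σ C(n,i)·p₀^i·(1−p₀)^(n−i)
p-value (one-sided, H₁ greater) = 0.98166
At α=0.01: p ≥ α → fail to reject H₀

reject H₀: no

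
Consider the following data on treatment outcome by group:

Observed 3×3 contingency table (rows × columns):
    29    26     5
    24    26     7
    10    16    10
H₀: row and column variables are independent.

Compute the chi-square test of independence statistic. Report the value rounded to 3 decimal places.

test statistic = 8.556

Row totals [60, 57, 36], col totals [63, 68, 22], n=153
χ² = (29−24.71)²/24.71 + (26−26.67)²/26.67 + (5−8.63)²/8.63 + (24−23.47)²/23.47 + (26−25.33)²/25.33 + (7−8.20)²/8.20 + (10−14.82)²/14.82 + (16−16.00)²/16.00 + (10−5.18)²/5.18 = 8.5564
df = 4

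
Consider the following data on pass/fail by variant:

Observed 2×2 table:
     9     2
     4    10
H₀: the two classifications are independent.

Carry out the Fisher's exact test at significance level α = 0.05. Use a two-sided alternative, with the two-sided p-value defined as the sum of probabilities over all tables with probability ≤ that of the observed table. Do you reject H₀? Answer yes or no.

Margins: r₁=11, r₂=14, c₁=13, c₂=12, n=25
p_obs = C(11,9)·C(14,4)/C(25,13); sum pmf over tables with pmf ≤ p_obs
p-value (two-sided) = 0.01542
At α=0.05: p < α → reject H₀

reject H₀: yes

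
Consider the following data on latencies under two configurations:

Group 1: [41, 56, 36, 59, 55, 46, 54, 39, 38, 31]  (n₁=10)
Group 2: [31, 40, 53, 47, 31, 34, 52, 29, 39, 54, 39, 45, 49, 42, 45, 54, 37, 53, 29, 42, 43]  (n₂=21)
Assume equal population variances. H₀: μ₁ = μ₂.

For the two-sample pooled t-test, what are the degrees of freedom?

degrees of freedom = 29

df = n₁ + n₂ − 2 = 10 + 21 − 2 = 29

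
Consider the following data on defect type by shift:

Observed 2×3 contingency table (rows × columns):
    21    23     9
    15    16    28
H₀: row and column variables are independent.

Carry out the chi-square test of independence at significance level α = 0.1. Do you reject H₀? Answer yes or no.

reject H₀: yes

Row totals [53, 59], col totals [36, 39, 37], n=112
χ² = (21−17.04)²/17.04 + (23−18.46)²/18.46 + (9−17.51)²/17.51 + (15−18.96)²/18.96 + (16−20.54)²/20.54 + (28−19.49)²/19.49 = 11.7254
df = 2
p-value (upper-tail) = 0.00284
At α=0.1: p < α → reject H₀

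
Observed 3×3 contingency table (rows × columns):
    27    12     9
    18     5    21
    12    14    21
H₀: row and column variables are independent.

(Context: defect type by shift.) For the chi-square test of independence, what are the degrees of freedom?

df = (r−1)(c−1) = (3−1)·(3−1) = 4

degrees of freedom = 4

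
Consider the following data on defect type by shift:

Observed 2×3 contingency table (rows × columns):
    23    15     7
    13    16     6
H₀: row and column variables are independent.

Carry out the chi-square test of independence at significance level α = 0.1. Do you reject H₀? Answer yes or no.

Row totals [45, 35], col totals [36, 31, 13], n=80
χ² = (23−20.25)²/20.25 + (15−17.44)²/17.44 + (7−7.31)²/7.31 + (13−15.75)²/15.75 + (16−13.56)²/13.56 + (6−5.69)²/5.69 = 1.6629
df = 2
p-value (upper-tail) = 0.43541
At α=0.1: p ≥ α → fail to reject H₀

reject H₀: no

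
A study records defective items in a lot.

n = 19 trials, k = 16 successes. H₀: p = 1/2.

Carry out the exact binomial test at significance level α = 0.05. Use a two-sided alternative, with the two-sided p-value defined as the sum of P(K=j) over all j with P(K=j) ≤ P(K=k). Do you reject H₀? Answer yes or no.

reject H₀: yes

Exact binomial: n=19, k=16, p₀=1/2=0.5000
P(X=j) = C(n,j)·p₀^j·(1−p₀)^(n−j); p = Σ P(X=j) over j with P(X=j) ≤ P(X=16)
p-value (two-sided) = 0.00443
At α=0.05: p < α → reject H₀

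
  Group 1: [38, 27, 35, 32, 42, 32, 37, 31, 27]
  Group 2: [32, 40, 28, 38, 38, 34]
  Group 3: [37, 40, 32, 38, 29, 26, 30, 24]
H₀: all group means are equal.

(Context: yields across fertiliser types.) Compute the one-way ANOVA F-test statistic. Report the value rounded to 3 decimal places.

test statistic = 0.572

Group means [33.44, 35.00, 32.00], grand mean 33.348
SSB = Σnᵢ(x̄ᵢ−x̄)² = 30.995; SSW = ΣΣ(x−x̄ᵢ)² = 542.222
MSB = 30.995/2 = 15.4976; MSW = 542.222/20 = 27.1111
F = MSB/MSW = 0.5716
df = (2, 20)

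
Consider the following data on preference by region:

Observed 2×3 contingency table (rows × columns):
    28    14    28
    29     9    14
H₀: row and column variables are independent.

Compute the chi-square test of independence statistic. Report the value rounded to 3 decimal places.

Row totals [70, 52], col totals [57, 23, 42], n=122
χ² = (28−32.70)²/32.70 + (14−13.20)²/13.20 + (28−24.10)²/24.10 + (29−24.30)²/24.30 + (9−9.80)²/9.80 + (14−17.90)²/17.90 = 3.1848
df = 2

test statistic = 3.185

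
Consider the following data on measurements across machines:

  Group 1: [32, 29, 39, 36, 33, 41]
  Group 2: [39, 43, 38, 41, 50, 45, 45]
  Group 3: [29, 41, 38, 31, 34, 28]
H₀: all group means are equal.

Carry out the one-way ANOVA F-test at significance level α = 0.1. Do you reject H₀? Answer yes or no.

reject H₀: yes

Group means [35.00, 43.00, 33.50], grand mean 37.474
SSB = Σnᵢ(x̄ᵢ−x̄)² = 345.237; SSW = ΣΣ(x−x̄ᵢ)² = 337.500
MSB = 345.237/2 = 172.6184; MSW = 337.500/16 = 21.0938
F = MSB/MSW = 8.1834
df = (2, 16)
p-value (upper-tail) = 0.00357
At α=0.1: p < α → reject H₀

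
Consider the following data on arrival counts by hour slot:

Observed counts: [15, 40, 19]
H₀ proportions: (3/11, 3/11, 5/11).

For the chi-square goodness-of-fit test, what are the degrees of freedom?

df = k − 1 = 3 − 1 = 2

degrees of freedom = 2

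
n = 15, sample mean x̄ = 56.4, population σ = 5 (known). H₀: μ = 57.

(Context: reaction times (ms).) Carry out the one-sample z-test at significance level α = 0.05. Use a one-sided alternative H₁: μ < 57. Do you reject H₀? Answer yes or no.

reject H₀: no

SE = σ/√n = 5/√15 = 1.2910
z = (x̄−μ₀)/SE = (56.4−57)/1.2910 = -0.4648
p-value (one-sided, H₁ less) = 0.32105
At α=0.05: p ≥ α → fail to reject H₀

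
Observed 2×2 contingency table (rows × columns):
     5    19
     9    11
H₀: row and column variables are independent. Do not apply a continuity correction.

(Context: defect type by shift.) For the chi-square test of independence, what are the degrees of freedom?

df = (r−1)(c−1) = (2−1)·(2−1) = 1

degrees of freedom = 1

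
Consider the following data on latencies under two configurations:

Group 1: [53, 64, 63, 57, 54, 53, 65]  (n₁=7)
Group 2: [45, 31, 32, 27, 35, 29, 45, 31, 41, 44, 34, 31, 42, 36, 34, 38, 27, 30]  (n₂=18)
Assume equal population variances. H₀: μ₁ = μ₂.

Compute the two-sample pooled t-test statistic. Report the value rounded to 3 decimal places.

x̄₁=58.429, s₁=5.412, n₁=7
x̄₂=35.111, s₂=6.057, n₂=18
s_p² = [6·5.412² + 17·6.057²]/23 = 34.7605
SE = √(s_p²·(1/7+1/18)) = 2.6262
t = (58.429−35.111)/2.6262 = 8.8788
df = 23

test statistic = 8.879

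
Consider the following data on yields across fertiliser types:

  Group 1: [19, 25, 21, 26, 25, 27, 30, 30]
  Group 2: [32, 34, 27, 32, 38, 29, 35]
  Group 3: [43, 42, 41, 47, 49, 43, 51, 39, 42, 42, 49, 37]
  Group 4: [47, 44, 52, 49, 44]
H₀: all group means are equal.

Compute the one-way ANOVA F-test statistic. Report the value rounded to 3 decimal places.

test statistic = 48.787

Group means [25.38, 32.43, 43.75, 47.20], grand mean 37.219
SSB = Σnᵢ(x̄ᵢ−x̄)² = 2292.829; SSW = ΣΣ(x−x̄ᵢ)² = 438.639
MSB = 2292.829/3 = 764.2765; MSW = 438.639/28 = 15.6657
F = MSB/MSW = 48.7867
df = (3, 28)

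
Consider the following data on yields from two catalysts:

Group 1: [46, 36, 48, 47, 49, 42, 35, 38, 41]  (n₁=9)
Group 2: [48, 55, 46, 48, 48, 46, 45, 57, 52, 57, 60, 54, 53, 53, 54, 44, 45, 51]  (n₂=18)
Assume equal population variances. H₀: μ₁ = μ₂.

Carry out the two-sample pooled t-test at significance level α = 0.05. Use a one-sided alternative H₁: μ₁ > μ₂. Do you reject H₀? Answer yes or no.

x̄₁=42.444, s₁=5.318, n₁=9
x̄₂=50.889, s₂=4.813, n₂=18
s_p² = [8·5.318² + 17·4.813²]/25 = 24.8000
SE = √(s_p²·(1/9+1/18)) = 2.0331
t = (42.444−50.889)/2.0331 = -4.1536
df = 25
p-value (one-sided, H₁ greater) = 0.99983
At α=0.05: p ≥ α → fail to reject H₀

reject H₀: no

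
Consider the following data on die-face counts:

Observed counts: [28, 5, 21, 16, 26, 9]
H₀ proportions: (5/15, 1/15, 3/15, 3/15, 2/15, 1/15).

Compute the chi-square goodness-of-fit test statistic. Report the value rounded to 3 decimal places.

test statistic = 14.019

n = 105; E_i = n·p_i = [35.00, 7.00, 21.00, 21.00, 14.00, 7.00]
χ² = (28−35.00)²/35.00 + (5−7.00)²/7.00 + (21−21.00)²/21.00 + (16−21.00)²/21.00 + (26−14.00)²/14.00 + (9−7.00)²/7.00 = 14.0190
df = 5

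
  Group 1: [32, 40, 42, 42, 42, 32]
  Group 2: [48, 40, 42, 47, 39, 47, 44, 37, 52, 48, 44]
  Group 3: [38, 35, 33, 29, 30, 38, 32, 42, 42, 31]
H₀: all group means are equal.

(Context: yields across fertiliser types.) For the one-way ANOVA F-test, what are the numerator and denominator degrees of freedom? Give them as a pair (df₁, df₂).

k = 3 groups, N = 27 total
df = (k−1, N−k) = (3−1, 27−3) = (2, 24)

degrees of freedom = [2, 24]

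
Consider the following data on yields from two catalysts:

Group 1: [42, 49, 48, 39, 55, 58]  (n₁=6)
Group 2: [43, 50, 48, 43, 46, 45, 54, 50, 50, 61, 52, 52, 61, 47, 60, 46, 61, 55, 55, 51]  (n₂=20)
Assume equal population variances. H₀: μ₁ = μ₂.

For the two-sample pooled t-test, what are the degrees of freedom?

degrees of freedom = 24

df = n₁ + n₂ − 2 = 6 + 20 − 2 = 24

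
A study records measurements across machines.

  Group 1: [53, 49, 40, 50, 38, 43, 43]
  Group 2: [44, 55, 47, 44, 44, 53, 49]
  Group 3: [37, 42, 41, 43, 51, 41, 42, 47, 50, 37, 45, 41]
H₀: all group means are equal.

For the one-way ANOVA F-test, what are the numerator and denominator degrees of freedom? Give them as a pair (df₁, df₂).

k = 3 groups, N = 26 total
df = (k−1, N−k) = (3−1, 26−3) = (2, 23)

degrees of freedom = [2, 23]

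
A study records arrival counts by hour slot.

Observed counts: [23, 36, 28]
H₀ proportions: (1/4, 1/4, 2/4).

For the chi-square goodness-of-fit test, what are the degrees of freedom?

degrees of freedom = 2

df = k − 1 = 3 − 1 = 2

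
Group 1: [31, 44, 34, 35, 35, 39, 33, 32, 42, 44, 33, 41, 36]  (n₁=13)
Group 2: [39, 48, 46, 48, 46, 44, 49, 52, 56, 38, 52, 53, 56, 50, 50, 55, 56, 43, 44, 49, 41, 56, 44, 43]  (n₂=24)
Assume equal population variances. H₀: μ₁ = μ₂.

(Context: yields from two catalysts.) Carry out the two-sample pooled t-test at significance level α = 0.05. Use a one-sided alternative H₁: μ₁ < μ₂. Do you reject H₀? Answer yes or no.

x̄₁=36.846, s₁=4.598, n₁=13
x̄₂=48.250, s₂=5.542, n₂=24
s_p² = [12·4.598² + 23·5.542²]/35 = 27.4341
SE = √(s_p²·(1/13+1/24)) = 1.8037
t = (36.846−48.250)/1.8037 = -6.3224
df = 35
p-value (one-sided, H₁ less) = 0.00000
At α=0.05: p < α → reject H₀

reject H₀: yes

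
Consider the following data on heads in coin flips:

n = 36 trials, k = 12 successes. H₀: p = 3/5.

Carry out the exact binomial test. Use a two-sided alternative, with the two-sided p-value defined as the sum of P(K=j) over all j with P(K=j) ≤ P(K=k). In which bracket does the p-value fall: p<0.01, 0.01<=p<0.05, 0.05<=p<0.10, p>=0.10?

Exact binomial: n=36, k=12, p₀=3/5=0.6000
P(X=j) = C(n,j)·p₀^j·(1−p₀)^(n−j); p = Σ P(X=j) over j with P(X=j) ≤ P(X=12)
p-value (two-sided) = 0.00176
→ bracket: p<0.01

p-value bracket: p<0.01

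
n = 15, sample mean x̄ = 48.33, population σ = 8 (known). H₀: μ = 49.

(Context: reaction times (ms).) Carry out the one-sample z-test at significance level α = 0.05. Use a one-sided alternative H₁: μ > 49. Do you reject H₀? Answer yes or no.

SE = σ/√n = 8/√15 = 2.0656
z = (x̄−μ₀)/SE = (48.33−49)/2.0656 = -0.3244
p-value (one-sided, H₁ greater) = 0.62717
At α=0.05: p ≥ α → fail to reject H₀

reject H₀: no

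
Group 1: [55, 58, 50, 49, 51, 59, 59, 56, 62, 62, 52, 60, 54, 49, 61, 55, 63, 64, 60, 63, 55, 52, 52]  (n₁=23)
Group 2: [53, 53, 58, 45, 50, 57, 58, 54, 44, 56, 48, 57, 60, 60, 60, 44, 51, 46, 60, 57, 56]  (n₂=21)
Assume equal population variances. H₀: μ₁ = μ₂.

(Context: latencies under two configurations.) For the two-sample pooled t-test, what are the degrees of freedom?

degrees of freedom = 42

df = n₁ + n₂ − 2 = 23 + 21 − 2 = 42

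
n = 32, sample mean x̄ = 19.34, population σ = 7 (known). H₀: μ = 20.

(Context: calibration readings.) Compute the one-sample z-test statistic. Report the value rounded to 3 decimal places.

SE = σ/√n = 7/√32 = 1.2374
z = (x̄−μ₀)/SE = (19.34−20)/1.2374 = -0.5334

test statistic = -0.533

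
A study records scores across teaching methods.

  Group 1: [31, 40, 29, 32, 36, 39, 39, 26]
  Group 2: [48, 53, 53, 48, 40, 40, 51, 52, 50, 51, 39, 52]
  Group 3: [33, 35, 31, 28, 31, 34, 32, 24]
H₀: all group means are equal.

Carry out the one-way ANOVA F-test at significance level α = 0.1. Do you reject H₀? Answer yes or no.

Group means [34.00, 48.08, 31.00], grand mean 39.179
SSB = Σnᵢ(x̄ᵢ−x̄)² = 1701.190; SSW = ΣΣ(x−x̄ᵢ)² = 592.917
MSB = 1701.190/2 = 850.5952; MSW = 592.917/25 = 23.7167
F = MSB/MSW = 35.8649
df = (2, 25)
p-value (upper-tail) = 0.00000
At α=0.1: p < α → reject H₀

reject H₀: yes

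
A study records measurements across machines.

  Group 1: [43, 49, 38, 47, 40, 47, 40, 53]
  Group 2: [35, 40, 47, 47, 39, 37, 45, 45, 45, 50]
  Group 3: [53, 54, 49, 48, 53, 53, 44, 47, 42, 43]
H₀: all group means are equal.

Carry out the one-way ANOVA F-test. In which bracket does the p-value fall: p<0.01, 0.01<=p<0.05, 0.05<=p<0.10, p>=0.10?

Group means [44.62, 43.00, 48.60], grand mean 45.464
SSB = Σnᵢ(x̄ᵢ−x̄)² = 164.689; SSW = ΣΣ(x−x̄ᵢ)² = 594.275
MSB = 164.689/2 = 82.3446; MSW = 594.275/25 = 23.7710
F = MSB/MSW = 3.4641
df = (2, 25)
p-value (upper-tail) = 0.04700
→ bracket: 0.01<=p<0.05

p-value bracket: 0.01<=p<0.05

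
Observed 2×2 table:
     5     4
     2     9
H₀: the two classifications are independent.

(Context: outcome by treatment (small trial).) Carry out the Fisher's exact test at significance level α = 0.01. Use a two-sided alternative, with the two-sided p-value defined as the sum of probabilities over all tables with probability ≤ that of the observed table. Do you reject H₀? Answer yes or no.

reject H₀: no

Margins: r₁=9, r₂=11, c₁=7, c₂=13, n=20
p_obs = C(9,5)·C(11,2)/C(20,7); sum pmf over tables with pmf ≤ p_obs
p-value (two-sided) = 0.15967
At α=0.01: p ≥ α → fail to reject H₀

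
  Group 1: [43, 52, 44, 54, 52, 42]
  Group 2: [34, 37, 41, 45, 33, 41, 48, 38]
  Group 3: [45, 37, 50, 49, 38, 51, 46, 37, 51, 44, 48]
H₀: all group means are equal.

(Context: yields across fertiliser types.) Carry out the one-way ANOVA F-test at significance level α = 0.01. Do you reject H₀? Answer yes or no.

reject H₀: no

Group means [47.83, 39.62, 45.09], grand mean 44.000
SSB = Σnᵢ(x̄ᵢ−x̄)² = 254.383; SSW = ΣΣ(x−x̄ᵢ)² = 633.617
MSB = 254.383/2 = 127.1913; MSW = 633.617/22 = 28.8008
F = MSB/MSW = 4.4162
df = (2, 22)
p-value (upper-tail) = 0.02441
At α=0.01: p ≥ α → fail to reject H₀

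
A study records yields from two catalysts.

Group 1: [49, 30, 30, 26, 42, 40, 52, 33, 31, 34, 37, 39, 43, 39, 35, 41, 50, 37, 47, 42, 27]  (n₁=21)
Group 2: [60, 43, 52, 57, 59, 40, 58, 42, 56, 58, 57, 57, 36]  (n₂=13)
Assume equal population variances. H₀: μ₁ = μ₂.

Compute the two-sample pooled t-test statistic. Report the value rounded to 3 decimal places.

test statistic = -4.934

x̄₁=38.286, s₁=7.437, n₁=21
x̄₂=51.923, s₂=8.450, n₂=13
s_p² = [20·7.437² + 12·8.450²]/32 = 61.3503
SE = √(s_p²·(1/21+1/13)) = 2.7642
t = (38.286−51.923)/2.7642 = -4.9336
df = 32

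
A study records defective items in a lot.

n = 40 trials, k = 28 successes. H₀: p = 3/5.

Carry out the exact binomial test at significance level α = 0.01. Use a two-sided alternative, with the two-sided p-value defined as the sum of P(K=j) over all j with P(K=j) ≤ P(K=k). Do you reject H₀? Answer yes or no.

Exact binomial: n=40, k=28, p₀=3/5=0.6000
P(X=j) = C(n,j)·p₀^j·(1−p₀)^(n−j); p = Σ P(X=j) over j with P(X=j) ≤ P(X=28)
p-value (two-sided) = 0.25828
At α=0.01: p ≥ α → fail to reject H₀

reject H₀: no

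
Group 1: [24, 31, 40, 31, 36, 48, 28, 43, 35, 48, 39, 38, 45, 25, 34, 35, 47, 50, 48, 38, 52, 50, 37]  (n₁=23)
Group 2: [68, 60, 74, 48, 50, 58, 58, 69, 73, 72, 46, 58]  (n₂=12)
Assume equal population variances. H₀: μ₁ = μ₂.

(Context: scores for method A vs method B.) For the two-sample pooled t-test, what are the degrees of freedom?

df = n₁ + n₂ − 2 = 23 + 12 − 2 = 33

degrees of freedom = 33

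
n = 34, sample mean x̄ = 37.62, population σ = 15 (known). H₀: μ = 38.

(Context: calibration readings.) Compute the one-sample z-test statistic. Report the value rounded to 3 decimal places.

test statistic = -0.148

SE = σ/√n = 15/√34 = 2.5725
z = (x̄−μ₀)/SE = (37.62−38)/2.5725 = -0.1477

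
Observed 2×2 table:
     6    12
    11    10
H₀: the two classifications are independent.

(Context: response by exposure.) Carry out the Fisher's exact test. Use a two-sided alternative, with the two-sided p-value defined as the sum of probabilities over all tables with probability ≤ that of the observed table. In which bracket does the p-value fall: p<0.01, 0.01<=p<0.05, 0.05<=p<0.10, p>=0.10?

Margins: r₁=18, r₂=21, c₁=17, c₂=22, n=39
p_obs = C(18,6)·C(21,11)/C(39,17); sum pmf over tables with pmf ≤ p_obs
p-value (two-sided) = 0.33400
→ bracket: p>=0.10

p-value bracket: p>=0.10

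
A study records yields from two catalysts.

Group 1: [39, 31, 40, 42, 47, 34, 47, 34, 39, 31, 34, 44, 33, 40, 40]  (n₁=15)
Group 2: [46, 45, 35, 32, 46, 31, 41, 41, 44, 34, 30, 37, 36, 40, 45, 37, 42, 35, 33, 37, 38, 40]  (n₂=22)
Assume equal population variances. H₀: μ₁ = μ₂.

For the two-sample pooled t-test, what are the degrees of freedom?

df = n₁ + n₂ − 2 = 15 + 22 − 2 = 35

degrees of freedom = 35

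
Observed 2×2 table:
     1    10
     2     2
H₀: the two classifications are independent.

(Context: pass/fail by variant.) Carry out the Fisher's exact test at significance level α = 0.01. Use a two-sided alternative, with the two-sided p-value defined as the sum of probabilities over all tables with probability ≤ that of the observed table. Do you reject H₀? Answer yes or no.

Margins: r₁=11, r₂=4, c₁=3, c₂=12, n=15
p_obs = C(11,1)·C(4,2)/C(15,3); sum pmf over tables with pmf ≤ p_obs
p-value (two-sided) = 0.15385
At α=0.01: p ≥ α → fail to reject H₀

reject H₀: no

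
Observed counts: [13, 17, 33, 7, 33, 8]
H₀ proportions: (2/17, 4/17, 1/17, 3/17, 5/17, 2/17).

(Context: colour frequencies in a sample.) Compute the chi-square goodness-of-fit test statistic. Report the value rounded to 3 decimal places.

n = 111; E_i = n·p_i = [13.06, 26.12, 6.53, 19.59, 32.65, 13.06]
χ² = (13−13.06)²/13.06 + (17−26.12)²/26.12 + (33−6.53)²/6.53 + (7−19.59)²/19.59 + (33−32.65)²/32.65 + (8−13.06)²/13.06 = 120.5497
df = 5

test statistic = 120.550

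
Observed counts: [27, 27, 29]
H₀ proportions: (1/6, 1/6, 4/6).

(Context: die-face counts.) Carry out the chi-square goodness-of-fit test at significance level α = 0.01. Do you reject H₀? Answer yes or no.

n = 83; E_i = n·p_i = [13.83, 13.83, 55.33]
χ² = (27−13.83)²/13.83 + (27−13.83)²/13.83 + (29−55.33)²/55.33 = 37.5964
df = 2
p-value (upper-tail) = 0.00000
At α=0.01: p < α → reject H₀

reject H₀: yes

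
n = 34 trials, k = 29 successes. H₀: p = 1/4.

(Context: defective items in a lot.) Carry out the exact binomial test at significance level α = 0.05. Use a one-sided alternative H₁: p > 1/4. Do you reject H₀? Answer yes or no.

reject H₀: yes

Exact binomial: n=34, k=29, p₀=1/4=0.2500
P(X≥29) from Σ C(n,i)·p₀^i·(1−p₀)^(n−i)
p-value (one-sided, H₁ greater) = 0.00000
At α=0.05: p < α → reject H₀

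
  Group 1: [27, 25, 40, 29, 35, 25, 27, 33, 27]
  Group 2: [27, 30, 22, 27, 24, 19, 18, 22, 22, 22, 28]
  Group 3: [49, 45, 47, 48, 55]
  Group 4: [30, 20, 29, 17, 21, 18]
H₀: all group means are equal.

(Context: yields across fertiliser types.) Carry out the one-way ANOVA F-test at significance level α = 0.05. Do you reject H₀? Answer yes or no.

reject H₀: yes

Group means [29.78, 23.73, 48.80, 22.50], grand mean 29.290
SSB = Σnᵢ(x̄ᵢ−x̄)² = 2522.350; SSW = ΣΣ(x−x̄ᵢ)² = 572.037
MSB = 2522.350/3 = 840.7832; MSW = 572.037/27 = 21.1866
F = MSB/MSW = 39.6847
df = (3, 27)
p-value (upper-tail) = 0.00000
At α=0.05: p < α → reject H₀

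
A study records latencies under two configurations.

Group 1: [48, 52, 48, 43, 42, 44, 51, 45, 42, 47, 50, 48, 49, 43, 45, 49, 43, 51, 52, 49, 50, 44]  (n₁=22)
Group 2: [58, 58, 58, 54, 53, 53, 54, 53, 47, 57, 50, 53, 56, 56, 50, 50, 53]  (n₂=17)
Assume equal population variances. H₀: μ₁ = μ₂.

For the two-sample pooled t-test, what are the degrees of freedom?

degrees of freedom = 37

df = n₁ + n₂ − 2 = 22 + 17 − 2 = 37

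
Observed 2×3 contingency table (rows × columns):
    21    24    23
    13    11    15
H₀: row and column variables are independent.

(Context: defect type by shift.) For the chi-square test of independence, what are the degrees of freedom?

degrees of freedom = 2

df = (r−1)(c−1) = (2−1)·(3−1) = 2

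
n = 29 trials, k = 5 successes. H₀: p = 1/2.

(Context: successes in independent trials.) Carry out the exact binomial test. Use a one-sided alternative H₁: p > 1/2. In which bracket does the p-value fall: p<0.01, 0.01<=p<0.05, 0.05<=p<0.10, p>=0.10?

Exact binomial: n=29, k=5, p₀=1/2=0.5000
P(X≥5) from Σ C(n,i)·p₀^i·(1−p₀)^(n−i)
p-value (one-sided, H₁ greater) = 0.99995
→ bracket: p>=0.10

p-value bracket: p>=0.10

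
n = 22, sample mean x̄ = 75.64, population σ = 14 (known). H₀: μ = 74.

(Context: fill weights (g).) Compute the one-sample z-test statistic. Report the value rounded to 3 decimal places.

test statistic = 0.549

SE = σ/√n = 14/√22 = 2.9848
z = (x̄−μ₀)/SE = (75.64−74)/2.9848 = 0.5494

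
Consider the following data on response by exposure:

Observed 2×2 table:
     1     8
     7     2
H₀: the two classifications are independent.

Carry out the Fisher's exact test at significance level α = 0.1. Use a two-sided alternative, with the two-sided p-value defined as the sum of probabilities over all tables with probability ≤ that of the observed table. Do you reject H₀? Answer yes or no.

reject H₀: yes

Margins: r₁=9, r₂=9, c₁=8, c₂=10, n=18
p_obs = C(9,1)·C(9,7)/C(18,8); sum pmf over tables with pmf ≤ p_obs
p-value (two-sided) = 0.01522
At α=0.1: p < α → reject H₀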